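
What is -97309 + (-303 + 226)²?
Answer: -91380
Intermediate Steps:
-97309 + (-303 + 226)² = -97309 + (-77)² = -97309 + 5929 = -91380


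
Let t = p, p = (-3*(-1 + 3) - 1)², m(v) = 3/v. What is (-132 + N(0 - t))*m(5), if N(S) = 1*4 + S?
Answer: -531/5 ≈ -106.20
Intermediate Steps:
p = 49 (p = (-3*2 - 1)² = (-6 - 1)² = (-7)² = 49)
t = 49
N(S) = 4 + S
(-132 + N(0 - t))*m(5) = (-132 + (4 + (0 - 1*49)))*(3/5) = (-132 + (4 + (0 - 49)))*(3*(⅕)) = (-132 + (4 - 49))*(⅗) = (-132 - 45)*(⅗) = -177*⅗ = -531/5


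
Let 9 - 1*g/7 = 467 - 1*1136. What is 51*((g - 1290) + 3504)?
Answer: 354960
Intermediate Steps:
g = 4746 (g = 63 - 7*(467 - 1*1136) = 63 - 7*(467 - 1136) = 63 - 7*(-669) = 63 + 4683 = 4746)
51*((g - 1290) + 3504) = 51*((4746 - 1290) + 3504) = 51*(3456 + 3504) = 51*6960 = 354960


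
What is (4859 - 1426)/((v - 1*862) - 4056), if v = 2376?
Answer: -3433/2542 ≈ -1.3505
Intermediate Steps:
(4859 - 1426)/((v - 1*862) - 4056) = (4859 - 1426)/((2376 - 1*862) - 4056) = 3433/((2376 - 862) - 4056) = 3433/(1514 - 4056) = 3433/(-2542) = 3433*(-1/2542) = -3433/2542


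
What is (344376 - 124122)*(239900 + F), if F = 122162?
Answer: 79745603748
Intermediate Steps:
(344376 - 124122)*(239900 + F) = (344376 - 124122)*(239900 + 122162) = 220254*362062 = 79745603748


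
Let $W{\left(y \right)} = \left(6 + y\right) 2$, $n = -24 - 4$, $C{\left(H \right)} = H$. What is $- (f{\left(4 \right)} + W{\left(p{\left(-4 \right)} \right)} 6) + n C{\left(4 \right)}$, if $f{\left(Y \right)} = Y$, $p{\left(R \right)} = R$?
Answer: $-140$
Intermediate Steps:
$n = -28$
$W{\left(y \right)} = 12 + 2 y$
$- (f{\left(4 \right)} + W{\left(p{\left(-4 \right)} \right)} 6) + n C{\left(4 \right)} = - (4 + \left(12 + 2 \left(-4\right)\right) 6) - 112 = - (4 + \left(12 - 8\right) 6) - 112 = - (4 + 4 \cdot 6) - 112 = - (4 + 24) - 112 = \left(-1\right) 28 - 112 = -28 - 112 = -140$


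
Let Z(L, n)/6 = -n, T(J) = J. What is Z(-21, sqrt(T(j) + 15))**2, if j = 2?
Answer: 612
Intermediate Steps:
Z(L, n) = -6*n (Z(L, n) = 6*(-n) = -6*n)
Z(-21, sqrt(T(j) + 15))**2 = (-6*sqrt(2 + 15))**2 = (-6*sqrt(17))**2 = 612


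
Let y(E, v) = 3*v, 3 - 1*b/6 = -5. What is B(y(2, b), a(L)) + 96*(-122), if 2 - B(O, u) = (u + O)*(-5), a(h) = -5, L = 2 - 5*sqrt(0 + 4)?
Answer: -11015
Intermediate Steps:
b = 48 (b = 18 - 6*(-5) = 18 + 30 = 48)
L = -8 (L = 2 - 5*sqrt(4) = 2 - 5*2 = 2 - 10 = -8)
B(O, u) = 2 + 5*O + 5*u (B(O, u) = 2 - (u + O)*(-5) = 2 - (O + u)*(-5) = 2 - (-5*O - 5*u) = 2 + (5*O + 5*u) = 2 + 5*O + 5*u)
B(y(2, b), a(L)) + 96*(-122) = (2 + 5*(3*48) + 5*(-5)) + 96*(-122) = (2 + 5*144 - 25) - 11712 = (2 + 720 - 25) - 11712 = 697 - 11712 = -11015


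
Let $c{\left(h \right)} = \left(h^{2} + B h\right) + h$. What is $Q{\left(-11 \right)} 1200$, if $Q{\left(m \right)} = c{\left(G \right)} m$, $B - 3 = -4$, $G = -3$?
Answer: $-118800$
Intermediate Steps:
$B = -1$ ($B = 3 - 4 = -1$)
$c{\left(h \right)} = h^{2}$ ($c{\left(h \right)} = \left(h^{2} - h\right) + h = h^{2}$)
$Q{\left(m \right)} = 9 m$ ($Q{\left(m \right)} = \left(-3\right)^{2} m = 9 m$)
$Q{\left(-11 \right)} 1200 = 9 \left(-11\right) 1200 = \left(-99\right) 1200 = -118800$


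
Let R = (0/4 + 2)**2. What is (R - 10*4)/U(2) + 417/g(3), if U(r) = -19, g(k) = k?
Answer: 2677/19 ≈ 140.89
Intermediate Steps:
R = 4 (R = (0*(1/4) + 2)**2 = (0 + 2)**2 = 2**2 = 4)
(R - 10*4)/U(2) + 417/g(3) = (4 - 10*4)/(-19) + 417/3 = (4 - 40)*(-1/19) + 417*(1/3) = -36*(-1/19) + 139 = 36/19 + 139 = 2677/19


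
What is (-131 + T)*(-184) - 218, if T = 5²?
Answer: 19286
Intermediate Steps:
T = 25
(-131 + T)*(-184) - 218 = (-131 + 25)*(-184) - 218 = -106*(-184) - 218 = 19504 - 218 = 19286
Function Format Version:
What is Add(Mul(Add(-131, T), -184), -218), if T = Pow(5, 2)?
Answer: 19286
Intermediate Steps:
T = 25
Add(Mul(Add(-131, T), -184), -218) = Add(Mul(Add(-131, 25), -184), -218) = Add(Mul(-106, -184), -218) = Add(19504, -218) = 19286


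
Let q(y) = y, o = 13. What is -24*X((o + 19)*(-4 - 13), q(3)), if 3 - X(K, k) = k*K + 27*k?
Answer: -37296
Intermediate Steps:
X(K, k) = 3 - 27*k - K*k (X(K, k) = 3 - (k*K + 27*k) = 3 - (K*k + 27*k) = 3 - (27*k + K*k) = 3 + (-27*k - K*k) = 3 - 27*k - K*k)
-24*X((o + 19)*(-4 - 13), q(3)) = -24*(3 - 27*3 - 1*(13 + 19)*(-4 - 13)*3) = -24*(3 - 81 - 1*32*(-17)*3) = -24*(3 - 81 - 1*(-544)*3) = -24*(3 - 81 + 1632) = -24*1554 = -37296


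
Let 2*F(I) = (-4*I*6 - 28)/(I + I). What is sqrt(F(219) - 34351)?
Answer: 199*I*sqrt(41610)/219 ≈ 185.36*I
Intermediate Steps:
F(I) = (-28 - 24*I)/(4*I) (F(I) = ((-4*I*6 - 28)/(I + I))/2 = ((-24*I - 28)/((2*I)))/2 = ((-28 - 24*I)*(1/(2*I)))/2 = ((-28 - 24*I)/(2*I))/2 = (-28 - 24*I)/(4*I))
sqrt(F(219) - 34351) = sqrt((-6 - 7/219) - 34351) = sqrt(-1321/219 - 34351) = sqrt(-7524190/219) = 199*I*sqrt(41610)/219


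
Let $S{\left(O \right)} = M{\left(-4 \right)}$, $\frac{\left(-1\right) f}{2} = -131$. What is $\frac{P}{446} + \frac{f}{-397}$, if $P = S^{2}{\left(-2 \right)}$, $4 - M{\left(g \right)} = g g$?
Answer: $- \frac{29842}{88531} \approx -0.33708$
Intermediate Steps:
$M{\left(g \right)} = 4 - g^{2}$ ($M{\left(g \right)} = 4 - g g = 4 - g^{2}$)
$f = 262$ ($f = \left(-2\right) \left(-131\right) = 262$)
$S{\left(O \right)} = -12$ ($S{\left(O \right)} = 4 - \left(-4\right)^{2} = 4 - 16 = -12$)
$P = 144$ ($P = \left(-12\right)^{2} = 144$)
$\frac{P}{446} + \frac{f}{-397} = \frac{144}{446} + \frac{262}{-397} = 144 \cdot \frac{1}{446} + 262 \left(- \frac{1}{397}\right) = \frac{72}{223} - \frac{262}{397} = - \frac{29842}{88531}$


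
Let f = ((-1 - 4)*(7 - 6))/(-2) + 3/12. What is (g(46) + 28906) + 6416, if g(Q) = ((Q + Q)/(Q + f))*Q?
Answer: 6904718/195 ≈ 35409.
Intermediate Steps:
f = 11/4 (f = -5*1*(-½) + 3*(1/12) = -5*(-½) + ¼ = 5/2 + ¼ = 11/4 ≈ 2.7500)
g(Q) = 2*Q²/(11/4 + Q) (g(Q) = ((Q + Q)/(Q + 11/4))*Q = ((2*Q)/(11/4 + Q))*Q = (2*Q/(11/4 + Q))*Q = 2*Q²/(11/4 + Q))
(g(46) + 28906) + 6416 = (8*46²/(11 + 4*46) + 28906) + 6416 = (8*2116/(11 + 184) + 28906) + 6416 = (8*2116/195 + 28906) + 6416 = (8*2116*(1/195) + 28906) + 6416 = (16928/195 + 28906) + 6416 = 5653598/195 + 6416 = 6904718/195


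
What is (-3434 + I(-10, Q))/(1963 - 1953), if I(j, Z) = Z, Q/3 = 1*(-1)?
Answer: -3437/10 ≈ -343.70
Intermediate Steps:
Q = -3 (Q = 3*(1*(-1)) = 3*(-1) = -3)
(-3434 + I(-10, Q))/(1963 - 1953) = (-3434 - 3)/(1963 - 1953) = -3437/10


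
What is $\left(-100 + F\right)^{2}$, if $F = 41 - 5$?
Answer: $4096$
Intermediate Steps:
$F = 36$ ($F = 41 - 5 = 36$)
$\left(-100 + F\right)^{2} = \left(-100 + 36\right)^{2} = \left(-64\right)^{2} = 4096$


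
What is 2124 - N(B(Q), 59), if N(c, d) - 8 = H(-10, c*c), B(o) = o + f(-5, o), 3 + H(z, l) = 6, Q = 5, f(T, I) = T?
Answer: 2113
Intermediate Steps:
H(z, l) = 3 (H(z, l) = -3 + 6 = 3)
B(o) = -5 + o (B(o) = o - 5 = -5 + o)
N(c, d) = 11 (N(c, d) = 8 + 3 = 11)
2124 - N(B(Q), 59) = 2124 - 1*11 = 2124 - 11 = 2113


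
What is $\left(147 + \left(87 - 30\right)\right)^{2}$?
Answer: $41616$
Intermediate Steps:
$\left(147 + \left(87 - 30\right)\right)^{2} = \left(147 + 57\right)^{2} = 204^{2} = 41616$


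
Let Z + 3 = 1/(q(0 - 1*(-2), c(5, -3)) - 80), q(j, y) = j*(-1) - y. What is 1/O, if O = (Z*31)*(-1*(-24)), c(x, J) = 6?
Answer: -11/24645 ≈ -0.00044634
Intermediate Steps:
q(j, y) = -j - y
Z = -265/88 (Z = -3 + 1/((-(0 - 1*(-2)) - 1*6) - 80) = -3 + 1/((-(0 + 2) - 6) - 80) = -3 + 1/((-1*2 - 6) - 80) = -3 + 1/((-2 - 6) - 80) = -3 + 1/(-8 - 80) = -3 + 1/(-88) = -3 - 1/88 = -265/88 ≈ -3.0114)
O = -24645/11 (O = (-265/88*31)*(-1*(-24)) = -8215/88*24 = -24645/11 ≈ -2240.5)
1/O = 1/(-24645/11) = -11/24645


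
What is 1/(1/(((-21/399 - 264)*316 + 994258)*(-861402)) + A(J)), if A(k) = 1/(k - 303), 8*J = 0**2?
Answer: -1505608833459060/4969006052939 ≈ -303.00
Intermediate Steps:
J = 0 (J = (1/8)*0**2 = (1/8)*0 = 0)
A(k) = 1/(-303 + k)
1/(1/(((-21/399 - 264)*316 + 994258)*(-861402)) + A(J)) = 1/(1/(((-21/399 - 264)*316 + 994258)*(-861402)) + 1/(-303 + 0)) = 1/(-1/861402/((-21*1/399 - 264)*316 + 994258) + 1/(-303)) = 1/(-1/861402/((-1/19 - 264)*316 + 994258) - 1/303) = 1/(-1/861402/(-5017/19*316 + 994258) - 1/303) = 1/(-1/861402/(-1585372/19 + 994258) - 1/303) = 1/(-1/861402/(17305530/19) - 1/303) = 1/((19/17305530)*(-1/861402) - 1/303) = 1/(-19/14907018153060 - 1/303) = 1/(-4969006052939/1505608833459060) = -1505608833459060/4969006052939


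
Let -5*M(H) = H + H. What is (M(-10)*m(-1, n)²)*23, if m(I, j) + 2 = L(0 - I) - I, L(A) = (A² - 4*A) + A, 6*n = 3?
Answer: 828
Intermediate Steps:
n = ½ (n = (⅙)*3 = ½ ≈ 0.50000)
M(H) = -2*H/5 (M(H) = -(H + H)/5 = -2*H/5)
L(A) = A² - 3*A
m(I, j) = -2 - I - I*(-3 - I) (m(I, j) = -2 + ((0 - I)*(-3 + (0 - I)) - I) = -2 + ((-I)*(-3 - I) - I) = -2 + (-I*(-3 - I) - I) = -2 + (-I - I*(-3 - I)) = -2 - I - I*(-3 - I))
(M(-10)*m(-1, n)²)*23 = ((-⅖*(-10))*(-2 - 1*(-1) - (3 - 1))²)*23 = (4*(-2 + 1 - 1*2)²)*23 = (4*(-2 + 1 - 2)²)*23 = (4*(-3)²)*23 = (4*9)*23 = 36*23 = 828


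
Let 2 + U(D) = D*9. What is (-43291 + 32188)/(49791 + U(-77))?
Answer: -11103/49096 ≈ -0.22615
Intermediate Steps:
U(D) = -2 + 9*D (U(D) = -2 + D*9 = -2 + 9*D)
(-43291 + 32188)/(49791 + U(-77)) = (-43291 + 32188)/(49791 + (-2 + 9*(-77))) = -11103/(49791 + (-2 - 693)) = -11103/(49791 - 695) = -11103/49096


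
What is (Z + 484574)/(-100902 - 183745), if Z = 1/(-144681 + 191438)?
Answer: -22657226519/13309239779 ≈ -1.7024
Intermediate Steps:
Z = 1/46757 ≈ 2.1387e-5
(Z + 484574)/(-100902 - 183745) = (1/46757 + 484574)/(-100902 - 183745) = (22657226519/46757)/(-284647) = (22657226519/46757)*(-1/284647) = -22657226519/13309239779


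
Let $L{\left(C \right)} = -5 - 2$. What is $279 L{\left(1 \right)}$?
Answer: $-1953$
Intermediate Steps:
$L{\left(C \right)} = -7$
$279 L{\left(1 \right)} = 279 \left(-7\right) = -1953$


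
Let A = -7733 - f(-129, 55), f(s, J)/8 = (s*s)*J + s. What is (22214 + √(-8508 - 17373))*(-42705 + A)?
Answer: -163749301444 - 7371446*I*√25881 ≈ -1.6375e+11 - 1.1859e+9*I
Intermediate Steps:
f(s, J) = 8*s + 8*J*s² (f(s, J) = 8*((s*s)*J + s) = 8*(s²*J + s) = 8*(J*s² + s) = 8*(s + J*s²) = 8*s + 8*J*s²)
A = -7328741 (A = -7733 - 8*(-129)*(1 + 55*(-129)) = -7733 - 8*(-129)*(1 - 7095) = -7733 - 8*(-129)*(-7094) = -7733 - 1*7321008 = -7733 - 7321008 = -7328741)
(22214 + √(-8508 - 17373))*(-42705 + A) = (22214 + √(-8508 - 17373))*(-42705 - 7328741) = (22214 + √(-25881))*(-7371446) = (22214 + I*√25881)*(-7371446) = -163749301444 - 7371446*I*√25881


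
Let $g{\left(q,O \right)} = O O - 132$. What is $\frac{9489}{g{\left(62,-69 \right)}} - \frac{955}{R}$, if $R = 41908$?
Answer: $\frac{131081439}{64664044} \approx 2.0271$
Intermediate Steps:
$g{\left(q,O \right)} = -132 + O^{2}$ ($g{\left(q,O \right)} = O^{2} - 132 = -132 + O^{2}$)
$\frac{9489}{g{\left(62,-69 \right)}} - \frac{955}{R} = \frac{9489}{-132 + \left(-69\right)^{2}} - \frac{955}{41908} = \frac{9489}{-132 + 4761} - \frac{955}{41908} = \frac{9489}{4629} - \frac{955}{41908} = 9489 \cdot \frac{1}{4629} - \frac{955}{41908} = \frac{3163}{1543} - \frac{955}{41908} = \frac{131081439}{64664044}$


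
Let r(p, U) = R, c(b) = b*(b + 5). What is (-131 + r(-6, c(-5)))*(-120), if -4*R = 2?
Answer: 15780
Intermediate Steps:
c(b) = b*(5 + b)
R = -½ (R = -¼*2 = -½ ≈ -0.50000)
r(p, U) = -½
(-131 + r(-6, c(-5)))*(-120) = (-131 - ½)*(-120) = -263/2*(-120) = 15780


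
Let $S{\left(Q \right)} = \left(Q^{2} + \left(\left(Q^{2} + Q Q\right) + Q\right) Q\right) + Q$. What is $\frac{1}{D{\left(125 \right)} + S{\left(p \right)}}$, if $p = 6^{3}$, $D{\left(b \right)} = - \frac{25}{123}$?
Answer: $\frac{123}{2490617135} \approx 4.9385 \cdot 10^{-8}$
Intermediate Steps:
$D{\left(b \right)} = - \frac{25}{123}$ ($D{\left(b \right)} = \left(-25\right) \frac{1}{123} = - \frac{25}{123}$)
$p = 216$
$S{\left(Q \right)} = Q + Q^{2} + Q \left(Q + 2 Q^{2}\right)$ ($S{\left(Q \right)} = \left(Q^{2} + \left(\left(Q^{2} + Q^{2}\right) + Q\right) Q\right) + Q = \left(Q^{2} + \left(2 Q^{2} + Q\right) Q\right) + Q = \left(Q^{2} + \left(Q + 2 Q^{2}\right) Q\right) + Q = \left(Q^{2} + Q \left(Q + 2 Q^{2}\right)\right) + Q = Q + Q^{2} + Q \left(Q + 2 Q^{2}\right)$)
$\frac{1}{D{\left(125 \right)} + S{\left(p \right)}} = \frac{1}{- \frac{25}{123} + 216 \left(1 + 2 \cdot 216 + 2 \cdot 216^{2}\right)} = \frac{1}{- \frac{25}{123} + 216 \left(1 + 432 + 2 \cdot 46656\right)} = \frac{1}{- \frac{25}{123} + 216 \left(1 + 432 + 93312\right)} = \frac{1}{- \frac{25}{123} + 216 \cdot 93745} = \frac{1}{- \frac{25}{123} + 20248920} = \frac{1}{\frac{2490617135}{123}} = \frac{123}{2490617135}$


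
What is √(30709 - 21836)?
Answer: √8873 ≈ 94.197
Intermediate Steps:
√(30709 - 21836) = √8873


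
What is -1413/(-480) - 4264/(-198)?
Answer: 387749/15840 ≈ 24.479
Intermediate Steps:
-1413/(-480) - 4264/(-198) = -1413*(-1/480) - 4264*(-1/198) = 471/160 + 2132/99 = 387749/15840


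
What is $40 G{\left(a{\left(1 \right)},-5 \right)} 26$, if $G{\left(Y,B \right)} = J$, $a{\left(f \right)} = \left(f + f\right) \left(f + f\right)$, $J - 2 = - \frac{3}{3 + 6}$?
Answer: $\frac{5200}{3} \approx 1733.3$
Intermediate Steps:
$J = \frac{5}{3}$ ($J = 2 - \frac{3}{3 + 6} = 2 - \frac{3}{9} = 2 - \frac{1}{3} = \frac{5}{3} \approx 1.6667$)
$a{\left(f \right)} = 4 f^{2}$ ($a{\left(f \right)} = 2 f 2 f = 4 f^{2}$)
$G{\left(Y,B \right)} = \frac{5}{3}$
$40 G{\left(a{\left(1 \right)},-5 \right)} 26 = 40 \cdot \frac{5}{3} \cdot 26 = \frac{200}{3} \cdot 26 = \frac{5200}{3}$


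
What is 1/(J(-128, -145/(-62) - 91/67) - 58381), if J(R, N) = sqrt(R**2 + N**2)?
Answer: -1007405955796/58813084371086003 - 4154*sqrt(282734240273)/58813084371086003 ≈ -1.7166e-5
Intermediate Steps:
J(R, N) = sqrt(N**2 + R**2)
1/(J(-128, -145/(-62) - 91/67) - 58381) = 1/(sqrt((-145/(-62) - 91/67)**2 + (-128)**2) - 58381) = 1/(sqrt((-145*(-1/62) - 91*1/67)**2 + 16384) - 58381) = 1/(sqrt((145/62 - 91/67)**2 + 16384) - 58381) = 1/(sqrt((4073/4154)**2 + 16384) - 58381) = 1/(sqrt(16589329/17255716 + 16384) - 58381) = 1/(sqrt(282734240273/17255716) - 58381) = 1/(sqrt(282734240273)/4154 - 58381) = 1/(-58381 + sqrt(282734240273)/4154)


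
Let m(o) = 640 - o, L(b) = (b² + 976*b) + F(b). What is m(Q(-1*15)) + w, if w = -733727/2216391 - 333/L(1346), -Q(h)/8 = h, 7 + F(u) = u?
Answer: 3601358523644140/6930102775641 ≈ 519.67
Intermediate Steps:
F(u) = -7 + u
Q(h) = -8*h
L(b) = -7 + b² + 977*b (L(b) = (b² + 976*b) + (-7 + b) = -7 + b² + 977*b)
w = -2294919689180/6930102775641 (w = -733727/2216391 - 333/(-7 + 1346² + 977*1346) = -733727*1/2216391 - 333/(-7 + 1811716 + 1315042) = -733727/2216391 - 333/3126751 = -2294919689180/6930102775641 ≈ -0.33115)
m(Q(-1*15)) + w = (640 - (-8)*(-1*15)) - 2294919689180/6930102775641 = (640 - (-8)*(-15)) - 2294919689180/6930102775641 = (640 - 1*120) - 2294919689180/6930102775641 = (640 - 120) - 2294919689180/6930102775641 = 520 - 2294919689180/6930102775641 = 3601358523644140/6930102775641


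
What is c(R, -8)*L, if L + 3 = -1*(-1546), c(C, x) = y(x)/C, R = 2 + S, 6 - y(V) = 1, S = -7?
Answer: -1543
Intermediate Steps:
y(V) = 5 (y(V) = 6 - 1*1 = 6 - 1 = 5)
R = -5 (R = 2 - 7 = -5)
c(C, x) = 5/C
L = 1543 (L = -3 - 1*(-1546) = -3 + 1546 = 1543)
c(R, -8)*L = (5/(-5))*1543 = (5*(-1/5))*1543 = -1*1543 = -1543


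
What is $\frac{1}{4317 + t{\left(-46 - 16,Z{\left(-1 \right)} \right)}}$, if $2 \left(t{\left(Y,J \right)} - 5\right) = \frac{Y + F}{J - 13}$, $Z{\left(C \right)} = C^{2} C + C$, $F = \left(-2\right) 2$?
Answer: $\frac{5}{21621} \approx 0.00023126$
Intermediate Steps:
$F = -4$
$Z{\left(C \right)} = C + C^{3}$ ($Z{\left(C \right)} = C^{3} + C = C + C^{3}$)
$t{\left(Y,J \right)} = 5 + \frac{-4 + Y}{2 \left(-13 + J\right)}$ ($t{\left(Y,J \right)} = 5 + \frac{\left(Y - 4\right) \frac{1}{J - 13}}{2} = 5 + \frac{\left(-4 + Y\right) \frac{1}{-13 + J}}{2} = 5 + \frac{\frac{1}{-13 + J} \left(-4 + Y\right)}{2} = 5 + \frac{-4 + Y}{2 \left(-13 + J\right)}$)
$\frac{1}{4317 + t{\left(-46 - 16,Z{\left(-1 \right)} \right)}} = \frac{1}{4317 + \frac{-134 - 62 + 10 \left(-1 + \left(-1\right)^{3}\right)}{2 \left(-13 - \left(1 - \left(-1\right)^{3}\right)\right)}} = \frac{1}{4317 + \frac{-134 - 62 + 10 \left(-1 - 1\right)}{2 \left(-13 - 2\right)}} = \frac{1}{4317 + \frac{-134 - 62 + 10 \left(-2\right)}{2 \left(-13 - 2\right)}} = \frac{1}{4317 + \frac{-134 - 62 - 20}{2 \left(-15\right)}} = \frac{1}{4317 + \frac{1}{2} \left(- \frac{1}{15}\right) \left(-216\right)} = \frac{1}{4317 + \frac{36}{5}} = \frac{1}{\frac{21621}{5}} = \frac{5}{21621}$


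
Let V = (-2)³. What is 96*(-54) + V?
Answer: -5192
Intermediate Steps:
V = -8
96*(-54) + V = 96*(-54) - 8 = -5184 - 8 = -5192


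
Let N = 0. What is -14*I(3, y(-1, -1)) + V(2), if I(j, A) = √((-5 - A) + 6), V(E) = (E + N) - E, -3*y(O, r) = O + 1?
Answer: -14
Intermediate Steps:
y(O, r) = -⅓ - O/3 (y(O, r) = -(O + 1)/3 = -(1 + O)/3 = -⅓ - O/3)
V(E) = 0 (V(E) = (E + 0) - E = E - E = 0)
I(j, A) = √(1 - A)
-14*I(3, y(-1, -1)) + V(2) = -14*√(1 - (-⅓ - ⅓*(-1))) + 0 = -14*√(1 - (-⅓ + ⅓)) + 0 = -14*√(1 - 1*0) + 0 = -14*√(1 + 0) + 0 = -14*√1 + 0 = -14*1 + 0 = -14 + 0 = -14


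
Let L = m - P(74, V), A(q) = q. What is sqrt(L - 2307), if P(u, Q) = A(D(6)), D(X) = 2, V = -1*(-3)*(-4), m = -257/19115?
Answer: 6*I*sqrt(23435410530)/19115 ≈ 48.052*I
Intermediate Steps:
m = -257/19115 (m = -257*1/19115 = -257/19115 ≈ -0.013445)
V = -12 (V = 3*(-4) = -12)
P(u, Q) = 2
L = -38487/19115 (L = -257/19115 - 1*2 = -257/19115 - 2 = -38487/19115 ≈ -2.0134)
sqrt(L - 2307) = sqrt(-38487/19115 - 2307) = sqrt(-44136792/19115) = 6*I*sqrt(23435410530)/19115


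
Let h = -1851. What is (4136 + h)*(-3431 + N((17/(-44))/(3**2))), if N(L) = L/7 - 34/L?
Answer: -16715517625/2772 ≈ -6.0301e+6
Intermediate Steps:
N(L) = -34/L + L/7 (N(L) = L*(1/7) - 34/L = L/7 - 34/L = -34/L + L/7)
(4136 + h)*(-3431 + N((17/(-44))/(3**2))) = (4136 - 1851)*(-3431 + (-34/((17/(-44))/(3**2)) + ((17/(-44))/(3**2))/7)) = 2285*(-3431 + (-34/((17*(-1/44))/9) + ((17*(-1/44))/9)/7)) = 2285*(-3431 + (-34/((-17/44*1/9)) + (-17/44*1/9)/7)) = 2285*(-3431 + (-34/(-17/396) + (1/7)*(-17/396))) = 2285*(-3431 + (-34*(-396/17) - 17/2772)) = 2285*(-3431 + (792 - 17/2772)) = 2285*(-3431 + 2195407/2772) = 2285*(-7315325/2772) = -16715517625/2772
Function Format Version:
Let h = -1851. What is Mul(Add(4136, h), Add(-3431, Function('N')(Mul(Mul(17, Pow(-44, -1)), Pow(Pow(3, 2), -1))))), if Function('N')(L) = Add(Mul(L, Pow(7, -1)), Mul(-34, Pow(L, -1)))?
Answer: Rational(-16715517625, 2772) ≈ -6.0301e+6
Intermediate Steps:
Function('N')(L) = Add(Mul(-34, Pow(L, -1)), Mul(Rational(1, 7), L)) (Function('N')(L) = Add(Mul(L, Rational(1, 7)), Mul(-34, Pow(L, -1))) = Add(Mul(Rational(1, 7), L), Mul(-34, Pow(L, -1))) = Add(Mul(-34, Pow(L, -1)), Mul(Rational(1, 7), L)))
Mul(Add(4136, h), Add(-3431, Function('N')(Mul(Mul(17, Pow(-44, -1)), Pow(Pow(3, 2), -1))))) = Mul(Add(4136, -1851), Add(-3431, Add(Mul(-34, Pow(Mul(Mul(17, Pow(-44, -1)), Pow(Pow(3, 2), -1)), -1)), Mul(Rational(1, 7), Mul(Mul(17, Pow(-44, -1)), Pow(Pow(3, 2), -1)))))) = Mul(2285, Add(-3431, Add(Mul(-34, Pow(Mul(Mul(17, Rational(-1, 44)), Pow(9, -1)), -1)), Mul(Rational(1, 7), Mul(Mul(17, Rational(-1, 44)), Pow(9, -1)))))) = Mul(2285, Add(-3431, Add(Mul(-34, Pow(Mul(Rational(-17, 44), Rational(1, 9)), -1)), Mul(Rational(1, 7), Mul(Rational(-17, 44), Rational(1, 9)))))) = Mul(2285, Add(-3431, Add(Mul(-34, Pow(Rational(-17, 396), -1)), Mul(Rational(1, 7), Rational(-17, 396))))) = Mul(2285, Add(-3431, Add(Mul(-34, Rational(-396, 17)), Rational(-17, 2772)))) = Mul(2285, Add(-3431, Add(792, Rational(-17, 2772)))) = Mul(2285, Add(-3431, Rational(2195407, 2772))) = Mul(2285, Rational(-7315325, 2772)) = Rational(-16715517625, 2772)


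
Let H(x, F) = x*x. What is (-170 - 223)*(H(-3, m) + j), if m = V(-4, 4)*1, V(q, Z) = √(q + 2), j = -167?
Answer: 62094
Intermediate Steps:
V(q, Z) = √(2 + q)
m = I*√2 (m = √(2 - 4)*1 = √(-2)*1 = (I*√2)*1 = I*√2 ≈ 1.4142*I)
H(x, F) = x²
(-170 - 223)*(H(-3, m) + j) = (-170 - 223)*((-3)² - 167) = -393*(9 - 167) = -393*(-158) = 62094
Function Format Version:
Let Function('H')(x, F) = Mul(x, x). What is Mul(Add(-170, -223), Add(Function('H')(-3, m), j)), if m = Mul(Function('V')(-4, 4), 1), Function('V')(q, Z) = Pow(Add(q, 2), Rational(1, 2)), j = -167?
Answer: 62094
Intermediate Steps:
Function('V')(q, Z) = Pow(Add(2, q), Rational(1, 2))
m = Mul(I, Pow(2, Rational(1, 2))) (m = Mul(Pow(Add(2, -4), Rational(1, 2)), 1) = Mul(Pow(-2, Rational(1, 2)), 1) = Mul(Mul(I, Pow(2, Rational(1, 2))), 1) = Mul(I, Pow(2, Rational(1, 2))) ≈ Mul(1.4142, I))
Function('H')(x, F) = Pow(x, 2)
Mul(Add(-170, -223), Add(Function('H')(-3, m), j)) = Mul(Add(-170, -223), Add(Pow(-3, 2), -167)) = Mul(-393, Add(9, -167)) = Mul(-393, -158) = 62094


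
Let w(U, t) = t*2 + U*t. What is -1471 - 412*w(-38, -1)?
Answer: -16303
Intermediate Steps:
w(U, t) = 2*t + U*t
-1471 - 412*w(-38, -1) = -1471 - (-412)*(2 - 38) = -1471 - (-412)*(-36) = -1471 - 412*36 = -1471 - 14832 = -16303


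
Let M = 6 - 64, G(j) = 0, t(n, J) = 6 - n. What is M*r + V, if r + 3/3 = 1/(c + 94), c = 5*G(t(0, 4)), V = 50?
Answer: 5047/47 ≈ 107.38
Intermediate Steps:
c = 0 (c = 5*0 = 0)
M = -58
r = -93/94 (r = -1 + 1/(0 + 94) = -1 + 1/94 = -93/94 ≈ -0.98936)
M*r + V = -58*(-93/94) + 50 = 2697/47 + 50 = 5047/47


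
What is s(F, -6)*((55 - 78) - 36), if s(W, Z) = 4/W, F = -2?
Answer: 118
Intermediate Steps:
s(F, -6)*((55 - 78) - 36) = (4/(-2))*((55 - 78) - 36) = (4*(-1/2))*(-23 - 36) = -2*(-59) = 118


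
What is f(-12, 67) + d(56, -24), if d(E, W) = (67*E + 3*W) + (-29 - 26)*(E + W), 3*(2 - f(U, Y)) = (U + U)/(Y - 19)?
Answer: 11533/6 ≈ 1922.2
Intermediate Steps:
f(U, Y) = 2 - 2*U/(3*(-19 + Y)) (f(U, Y) = 2 - (U + U)/(3*(Y - 19)) = 2 - 2*U/(3*(-19 + Y)))
d(E, W) = -52*W + 12*E (d(E, W) = (3*W + 67*E) - 55*(E + W) = (3*W + 67*E) + (-55*E - 55*W) = -52*W + 12*E)
f(-12, 67) + d(56, -24) = 2*(-57 - 1*(-12) + 3*67)/(3*(-19 + 67)) + (-52*(-24) + 12*56) = (⅔)*(-57 + 12 + 201)/48 + (1248 + 672) = (⅔)*(1/48)*156 + 1920 = 13/6 + 1920 = 11533/6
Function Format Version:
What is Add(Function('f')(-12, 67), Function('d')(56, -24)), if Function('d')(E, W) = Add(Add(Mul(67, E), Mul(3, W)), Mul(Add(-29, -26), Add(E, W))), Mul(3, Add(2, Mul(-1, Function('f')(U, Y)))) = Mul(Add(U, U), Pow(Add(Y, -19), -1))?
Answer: Rational(11533, 6) ≈ 1922.2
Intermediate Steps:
Function('f')(U, Y) = Add(2, Mul(Rational(-2, 3), U, Pow(Add(-19, Y), -1))) (Function('f')(U, Y) = Add(2, Mul(Rational(-1, 3), Mul(Add(U, U), Pow(Add(Y, -19), -1)))) = Add(2, Mul(Rational(-1, 3), Mul(Mul(2, U), Pow(Add(-19, Y), -1)))) = Add(2, Mul(Rational(-1, 3), Mul(2, U, Pow(Add(-19, Y), -1)))) = Add(2, Mul(Rational(-2, 3), U, Pow(Add(-19, Y), -1))))
Function('d')(E, W) = Add(Mul(-52, W), Mul(12, E)) (Function('d')(E, W) = Add(Add(Mul(3, W), Mul(67, E)), Mul(-55, Add(E, W))) = Add(Add(Mul(3, W), Mul(67, E)), Add(Mul(-55, E), Mul(-55, W))) = Add(Mul(-52, W), Mul(12, E)))
Add(Function('f')(-12, 67), Function('d')(56, -24)) = Add(Mul(Rational(2, 3), Pow(Add(-19, 67), -1), Add(-57, Mul(-1, -12), Mul(3, 67))), Add(Mul(-52, -24), Mul(12, 56))) = Add(Mul(Rational(2, 3), Pow(48, -1), Add(-57, 12, 201)), Add(1248, 672)) = Add(Mul(Rational(2, 3), Rational(1, 48), 156), 1920) = Add(Rational(13, 6), 1920) = Rational(11533, 6)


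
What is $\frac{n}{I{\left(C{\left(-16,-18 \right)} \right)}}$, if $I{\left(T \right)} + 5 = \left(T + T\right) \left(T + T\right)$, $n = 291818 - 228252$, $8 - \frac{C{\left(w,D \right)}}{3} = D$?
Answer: $\frac{63566}{24331} \approx 2.6126$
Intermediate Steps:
$C{\left(w,D \right)} = 24 - 3 D$
$n = 63566$
$I{\left(T \right)} = -5 + 4 T^{2}$ ($I{\left(T \right)} = -5 + \left(T + T\right) \left(T + T\right) = -5 + 2 T 2 T = -5 + 4 T^{2}$)
$\frac{n}{I{\left(C{\left(-16,-18 \right)} \right)}} = \frac{63566}{-5 + 4 \left(24 - -54\right)^{2}} = \frac{63566}{-5 + 4 \left(24 + 54\right)^{2}} = \frac{63566}{-5 + 4 \cdot 78^{2}} = \frac{63566}{-5 + 4 \cdot 6084} = \frac{63566}{-5 + 24336} = \frac{63566}{24331}$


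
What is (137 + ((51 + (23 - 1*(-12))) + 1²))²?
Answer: 50176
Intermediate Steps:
(137 + ((51 + (23 - 1*(-12))) + 1²))² = (137 + ((51 + (23 + 12)) + 1))² = (137 + ((51 + 35) + 1))² = (137 + (86 + 1))² = (137 + 87)² = 224² = 50176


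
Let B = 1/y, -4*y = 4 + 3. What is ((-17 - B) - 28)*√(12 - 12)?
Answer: 0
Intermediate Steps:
y = -7/4 (y = -(4 + 3)/4 = -¼*7 = -7/4 ≈ -1.7500)
B = -4/7 (B = 1/(-7/4) = -4/7 ≈ -0.57143)
((-17 - B) - 28)*√(12 - 12) = ((-17 - 1*(-4/7)) - 28)*√(12 - 12) = ((-17 + 4/7) - 28)*√0 = (-115/7 - 28)*0 = -311/7*0 = 0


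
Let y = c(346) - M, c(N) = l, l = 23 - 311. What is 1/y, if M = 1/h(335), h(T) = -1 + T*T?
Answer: -112224/32320513 ≈ -0.0034722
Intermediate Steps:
l = -288
c(N) = -288
h(T) = -1 + T**2
M = 1/112224 (M = 1/(-1 + 335**2) = 1/(-1 + 112225) = 1/112224 ≈ 8.9107e-6)
y = -32320513/112224 (y = -288 - 1*1/112224 = -288 - 1/112224 = -32320513/112224 ≈ -288.00)
1/y = 1/(-32320513/112224) = -112224/32320513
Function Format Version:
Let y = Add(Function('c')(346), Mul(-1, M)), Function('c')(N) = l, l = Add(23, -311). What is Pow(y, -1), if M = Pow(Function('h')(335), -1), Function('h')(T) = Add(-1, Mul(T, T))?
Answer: Rational(-112224, 32320513) ≈ -0.0034722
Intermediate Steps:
l = -288
Function('c')(N) = -288
Function('h')(T) = Add(-1, Pow(T, 2))
M = Rational(1, 112224) (M = Pow(Add(-1, Pow(335, 2)), -1) = Pow(Add(-1, 112225), -1) = Pow(112224, -1) = Rational(1, 112224) ≈ 8.9107e-6)
y = Rational(-32320513, 112224) (y = Add(-288, Mul(-1, Rational(1, 112224))) = Add(-288, Rational(-1, 112224)) = Rational(-32320513, 112224) ≈ -288.00)
Pow(y, -1) = Pow(Rational(-32320513, 112224), -1) = Rational(-112224, 32320513)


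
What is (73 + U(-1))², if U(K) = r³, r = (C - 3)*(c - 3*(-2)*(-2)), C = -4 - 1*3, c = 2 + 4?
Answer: 46687541329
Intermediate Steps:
c = 6
C = -7 (C = -4 - 3 = -7)
r = 60 (r = (-7 - 3)*(6 - 3*(-2)*(-2)) = -10*(6 + 6*(-2)) = -10*(6 - 12) = -10*(-6) = 60)
U(K) = 216000 (U(K) = 60³ = 216000)
(73 + U(-1))² = (73 + 216000)² = 216073² = 46687541329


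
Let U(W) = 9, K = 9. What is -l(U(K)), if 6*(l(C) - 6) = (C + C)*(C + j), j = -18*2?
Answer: 75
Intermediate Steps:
j = -36
l(C) = 6 + C*(-36 + C)/3 (l(C) = 6 + ((C + C)*(C - 36))/6 = 6 + ((2*C)*(-36 + C))/6 = 6 + (2*C*(-36 + C))/6 = 6 + C*(-36 + C)/3)
-l(U(K)) = -(6 - 12*9 + (1/3)*9**2) = -(6 - 108 + (1/3)*81) = -(6 - 108 + 27) = -1*(-75) = 75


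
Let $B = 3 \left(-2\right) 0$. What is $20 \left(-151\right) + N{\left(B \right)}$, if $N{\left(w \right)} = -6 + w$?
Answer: $-3026$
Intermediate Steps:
$B = 0$ ($B = \left(-6\right) 0 = 0$)
$20 \left(-151\right) + N{\left(B \right)} = 20 \left(-151\right) + \left(-6 + 0\right) = -3020 - 6 = -3026$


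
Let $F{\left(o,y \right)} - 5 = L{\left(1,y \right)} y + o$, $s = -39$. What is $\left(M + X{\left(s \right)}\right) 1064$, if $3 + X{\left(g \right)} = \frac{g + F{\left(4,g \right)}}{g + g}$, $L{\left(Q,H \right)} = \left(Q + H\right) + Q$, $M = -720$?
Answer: $- \frac{10251108}{13} \approx -7.8855 \cdot 10^{5}$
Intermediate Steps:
$L{\left(Q,H \right)} = H + 2 Q$ ($L{\left(Q,H \right)} = \left(H + Q\right) + Q = H + 2 Q$)
$F{\left(o,y \right)} = 5 + o + y \left(2 + y\right)$ ($F{\left(o,y \right)} = 5 + \left(\left(y + 2 \cdot 1\right) y + o\right) = 5 + \left(\left(y + 2\right) y + o\right) = 5 + \left(\left(2 + y\right) y + o\right) = 5 + \left(y \left(2 + y\right) + o\right) = 5 + \left(o + y \left(2 + y\right)\right) = 5 + o + y \left(2 + y\right)$)
$X{\left(g \right)} = -3 + \frac{9 + g + g \left(2 + g\right)}{2 g}$ ($X{\left(g \right)} = -3 + \frac{g + \left(5 + 4 + g \left(2 + g\right)\right)}{g + g} = -3 + \frac{g + \left(9 + g \left(2 + g\right)\right)}{2 g} = -3 + \left(9 + g + g \left(2 + g\right)\right) \frac{1}{2 g} = -3 + \frac{9 + g + g \left(2 + g\right)}{2 g}$)
$\left(M + X{\left(s \right)}\right) 1064 = \left(-720 + \frac{9 + \left(-39\right)^{2} - -117}{2 \left(-39\right)}\right) 1064 = \left(-720 + \frac{1}{2} \left(- \frac{1}{39}\right) \left(9 + 1521 + 117\right)\right) 1064 = \left(-720 + \frac{1}{2} \left(- \frac{1}{39}\right) 1647\right) 1064 = \left(-720 - \frac{549}{26}\right) 1064 = \left(- \frac{19269}{26}\right) 1064 = - \frac{10251108}{13}$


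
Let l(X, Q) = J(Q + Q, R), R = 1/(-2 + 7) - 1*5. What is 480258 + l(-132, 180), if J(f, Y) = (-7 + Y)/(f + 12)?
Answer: 893279821/1860 ≈ 4.8026e+5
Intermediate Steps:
R = -24/5 (R = 1/5 - 5 = ⅕ - 5 = -24/5 ≈ -4.8000)
J(f, Y) = (-7 + Y)/(12 + f)
l(X, Q) = -59/(5*(12 + 2*Q)) (l(X, Q) = (-7 - 24/5)/(12 + (Q + Q)) = -59/5/(12 + 2*Q) = -59/(5*(12 + 2*Q)))
480258 + l(-132, 180) = 480258 - 59/(60 + 10*180) = 480258 - 59/(60 + 1800) = 480258 - 59/1860 = 893279821/1860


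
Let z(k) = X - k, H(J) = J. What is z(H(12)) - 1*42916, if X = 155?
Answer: -42773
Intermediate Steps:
z(k) = 155 - k
z(H(12)) - 1*42916 = (155 - 1*12) - 1*42916 = (155 - 12) - 42916 = 143 - 42916 = -42773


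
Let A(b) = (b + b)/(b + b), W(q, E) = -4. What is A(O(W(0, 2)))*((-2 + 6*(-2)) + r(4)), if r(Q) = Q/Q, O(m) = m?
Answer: -13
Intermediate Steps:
A(b) = 1 (A(b) = (2*b)/((2*b)) = (2*b)*(1/(2*b)) = 1)
r(Q) = 1
A(O(W(0, 2)))*((-2 + 6*(-2)) + r(4)) = 1*((-2 + 6*(-2)) + 1) = 1*((-2 - 12) + 1) = 1*(-14 + 1) = 1*(-13) = -13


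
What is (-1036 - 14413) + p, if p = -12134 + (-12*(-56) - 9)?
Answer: -26920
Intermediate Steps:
p = -11471 (p = -12134 + (672 - 9) = -12134 + 663 = -11471)
(-1036 - 14413) + p = (-1036 - 14413) - 11471 = -15449 - 11471 = -26920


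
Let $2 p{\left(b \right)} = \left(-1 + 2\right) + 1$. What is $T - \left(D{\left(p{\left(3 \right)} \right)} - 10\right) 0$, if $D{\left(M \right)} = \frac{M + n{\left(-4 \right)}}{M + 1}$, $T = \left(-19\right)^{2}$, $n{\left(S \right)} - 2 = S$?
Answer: $361$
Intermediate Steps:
$p{\left(b \right)} = 1$ ($p{\left(b \right)} = \frac{\left(-1 + 2\right) + 1}{2} = \frac{1 + 1}{2} = \frac{1}{2} \cdot 2 = 1$)
$n{\left(S \right)} = 2 + S$
$T = 361$
$D{\left(M \right)} = \frac{-2 + M}{1 + M}$ ($D{\left(M \right)} = \frac{M + \left(2 - 4\right)}{M + 1} = \frac{M - 2}{1 + M} = \frac{-2 + M}{1 + M}$)
$T - \left(D{\left(p{\left(3 \right)} \right)} - 10\right) 0 = 361 - \left(\frac{-2 + 1}{1 + 1} - 10\right) 0 = 361 - \left(\frac{1}{2} \left(-1\right) - 10\right) 0 = 361 - \left(- \frac{1}{2} - 10\right) 0 = 361 - \left(- \frac{21}{2}\right) 0 = 361 - 0 = 361 + 0 = 361$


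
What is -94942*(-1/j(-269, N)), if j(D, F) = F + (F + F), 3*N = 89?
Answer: 94942/89 ≈ 1066.8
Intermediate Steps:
N = 89/3 (N = (1/3)*89 = 89/3 ≈ 29.667)
j(D, F) = 3*F (j(D, F) = F + 2*F = 3*F)
-94942*(-1/j(-269, N)) = -94942/((-3*89/3)) = -94942/((-1*89)) = -94942/(-89) = -94942*(-1/89) = 94942/89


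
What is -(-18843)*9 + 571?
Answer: 170158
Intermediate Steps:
-(-18843)*9 + 571 = -571*(-297) + 571 = 169587 + 571 = 170158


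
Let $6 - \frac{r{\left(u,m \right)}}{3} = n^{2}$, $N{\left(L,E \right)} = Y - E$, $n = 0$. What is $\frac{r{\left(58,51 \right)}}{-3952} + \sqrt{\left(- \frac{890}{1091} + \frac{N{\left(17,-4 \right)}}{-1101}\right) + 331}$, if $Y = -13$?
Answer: $- \frac{9}{1976} + \frac{5 \sqrt{2117428263834}}{400397} \approx 18.167$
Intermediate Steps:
$N{\left(L,E \right)} = -13 - E$
$r{\left(u,m \right)} = 18$ ($r{\left(u,m \right)} = 18 - 3 \cdot 0^{2} = 18 - 0 = 18 + 0 = 18$)
$\frac{r{\left(58,51 \right)}}{-3952} + \sqrt{\left(- \frac{890}{1091} + \frac{N{\left(17,-4 \right)}}{-1101}\right) + 331} = \frac{18}{-3952} + \sqrt{\left(- \frac{890}{1091} + \frac{-13 - -4}{-1101}\right) + 331} = 18 \left(- \frac{1}{3952}\right) + \sqrt{\left(\left(-890\right) \frac{1}{1091} + \left(-13 + 4\right) \left(- \frac{1}{1101}\right)\right) + 331} = - \frac{9}{1976} + \sqrt{\left(- \frac{890}{1091} - - \frac{3}{367}\right) + 331} = - \frac{9}{1976} + \sqrt{\left(- \frac{890}{1091} + \frac{3}{367}\right) + 331} = - \frac{9}{1976} + \sqrt{- \frac{323357}{400397} + 331} = - \frac{9}{1976} + \sqrt{\frac{132208050}{400397}} = - \frac{9}{1976} + \frac{5 \sqrt{2117428263834}}{400397}$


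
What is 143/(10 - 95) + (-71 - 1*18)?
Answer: -7708/85 ≈ -90.682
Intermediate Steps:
143/(10 - 95) + (-71 - 1*18) = 143/(-85) + (-71 - 18) = 143*(-1/85) - 89 = -143/85 - 89 = -7708/85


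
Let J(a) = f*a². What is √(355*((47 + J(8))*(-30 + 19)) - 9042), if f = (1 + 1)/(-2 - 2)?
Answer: 3*I*√7513 ≈ 260.03*I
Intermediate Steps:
f = -½ (f = 2/(-4) = 2*(-¼) = -½ ≈ -0.50000)
J(a) = -a²/2
√(355*((47 + J(8))*(-30 + 19)) - 9042) = √(355*((47 - ½*8²)*(-30 + 19)) - 9042) = √(355*((47 - ½*64)*(-11)) - 9042) = √(355*((47 - 32)*(-11)) - 9042) = √(355*(15*(-11)) - 9042) = √(355*(-165) - 9042) = √(-58575 - 9042) = √(-67617) = 3*I*√7513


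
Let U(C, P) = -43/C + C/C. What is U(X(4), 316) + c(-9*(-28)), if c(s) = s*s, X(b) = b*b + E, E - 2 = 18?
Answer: 2286137/36 ≈ 63504.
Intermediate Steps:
E = 20 (E = 2 + 18 = 20)
X(b) = 20 + b² (X(b) = b*b + 20 = b² + 20 = 20 + b²)
U(C, P) = 1 - 43/C (U(C, P) = -43/C + 1 = 1 - 43/C)
c(s) = s²
U(X(4), 316) + c(-9*(-28)) = (-43 + (20 + 4²))/(20 + 4²) + (-9*(-28))² = (-43 + (20 + 16))/(20 + 16) + 252² = (-43 + 36)/36 + 63504 = (1/36)*(-7) + 63504 = -7/36 + 63504 = 2286137/36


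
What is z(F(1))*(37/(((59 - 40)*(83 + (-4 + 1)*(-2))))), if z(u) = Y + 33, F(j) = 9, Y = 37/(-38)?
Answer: 45029/64258 ≈ 0.70075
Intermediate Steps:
Y = -37/38 (Y = 37*(-1/38) = -37/38 ≈ -0.97368)
z(u) = 1217/38 (z(u) = -37/38 + 33 = 1217/38)
z(F(1))*(37/(((59 - 40)*(83 + (-4 + 1)*(-2))))) = 1217*(37/(((59 - 40)*(83 + (-4 + 1)*(-2)))))/38 = 1217*(37/((19*(83 - 3*(-2)))))/38 = 1217*(37/((19*(83 + 6))))/38 = 1217*(37/((19*89)))/38 = 1217*(37/1691)/38 = 1217*(37*(1/1691))/38 = (1217/38)*(37/1691) = 45029/64258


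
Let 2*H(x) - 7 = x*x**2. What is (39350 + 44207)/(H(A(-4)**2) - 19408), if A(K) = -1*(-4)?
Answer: -167114/34713 ≈ -4.8142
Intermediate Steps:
A(K) = 4
H(x) = 7/2 + x**3/2 (H(x) = 7/2 + (x*x**2)/2 = 7/2 + x**3/2)
(39350 + 44207)/(H(A(-4)**2) - 19408) = (39350 + 44207)/((7/2 + (4**2)**3/2) - 19408) = 83557/((7/2 + (1/2)*16**3) - 19408) = 83557/((7/2 + (1/2)*4096) - 19408) = 83557/((7/2 + 2048) - 19408) = 83557/(4103/2 - 19408) = 83557/(-34713/2) = 83557*(-2/34713) = -167114/34713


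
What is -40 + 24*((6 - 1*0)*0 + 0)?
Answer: -40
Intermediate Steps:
-40 + 24*((6 - 1*0)*0 + 0) = -40 + 24*((6 + 0)*0 + 0) = -40 + 24*(6*0 + 0) = -40 + 24*(0 + 0) = -40 + 24*0 = -40 + 0 = -40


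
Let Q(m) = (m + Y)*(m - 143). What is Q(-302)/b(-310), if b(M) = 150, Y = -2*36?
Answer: 16643/15 ≈ 1109.5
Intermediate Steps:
Y = -72
Q(m) = (-143 + m)*(-72 + m) (Q(m) = (m - 72)*(m - 143) = (-72 + m)*(-143 + m) = (-143 + m)*(-72 + m))
Q(-302)/b(-310) = (10296 + (-302)**2 - 215*(-302))/150 = (10296 + 91204 + 64930)*(1/150) = 166430*(1/150) = 16643/15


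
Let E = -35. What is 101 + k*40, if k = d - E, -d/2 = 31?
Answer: -979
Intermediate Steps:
d = -62 (d = -2*31 = -62)
k = -27 (k = -62 - 1*(-35) = -62 + 35 = -27)
101 + k*40 = 101 - 27*40 = 101 - 1080 = -979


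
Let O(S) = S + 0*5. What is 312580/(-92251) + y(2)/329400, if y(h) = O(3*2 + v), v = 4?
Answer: -10296292949/3038747940 ≈ -3.3883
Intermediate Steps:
O(S) = S (O(S) = S + 0 = S)
y(h) = 10 (y(h) = 3*2 + 4 = 6 + 4 = 10)
312580/(-92251) + y(2)/329400 = 312580/(-92251) + 10/329400 = 312580*(-1/92251) + 10*(1/329400) = -312580/92251 + 1/32940 = -10296292949/3038747940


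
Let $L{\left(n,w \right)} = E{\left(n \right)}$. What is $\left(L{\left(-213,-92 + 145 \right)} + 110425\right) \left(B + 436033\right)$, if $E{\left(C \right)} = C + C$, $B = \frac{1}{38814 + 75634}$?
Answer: $\frac{5489291623245215}{114448} \approx 4.7963 \cdot 10^{10}$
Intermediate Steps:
$B = \frac{1}{114448} \approx 8.7376 \cdot 10^{-6}$
$E{\left(C \right)} = 2 C$
$L{\left(n,w \right)} = 2 n$
$\left(L{\left(-213,-92 + 145 \right)} + 110425\right) \left(B + 436033\right) = \left(2 \left(-213\right) + 110425\right) \left(\frac{1}{114448} + 436033\right) = \left(-426 + 110425\right) \frac{49903104785}{114448} = 109999 \cdot \frac{49903104785}{114448} = \frac{5489291623245215}{114448}$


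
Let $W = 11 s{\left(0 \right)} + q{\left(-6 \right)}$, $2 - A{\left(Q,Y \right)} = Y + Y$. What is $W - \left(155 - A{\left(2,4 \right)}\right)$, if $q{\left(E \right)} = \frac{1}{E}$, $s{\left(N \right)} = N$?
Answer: $- \frac{967}{6} \approx -161.17$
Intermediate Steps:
$A{\left(Q,Y \right)} = 2 - 2 Y$ ($A{\left(Q,Y \right)} = 2 - \left(Y + Y\right) = 2 - 2 Y$)
$W = - \frac{1}{6}$ ($W = 11 \cdot 0 + \frac{1}{-6} = 0 - \frac{1}{6} = - \frac{1}{6} \approx -0.16667$)
$W - \left(155 - A{\left(2,4 \right)}\right) = - \frac{1}{6} - \left(155 - \left(2 - 8\right)\right) = - \frac{1}{6} - \left(155 - -6\right) = - \frac{1}{6} - \left(155 + 6\right) = - \frac{1}{6} - 161 = - \frac{967}{6}$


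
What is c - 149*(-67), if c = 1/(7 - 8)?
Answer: 9982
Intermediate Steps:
c = -1 (c = 1/(-1) = -1)
c - 149*(-67) = -1 - 149*(-67) = -1 + 9983 = 9982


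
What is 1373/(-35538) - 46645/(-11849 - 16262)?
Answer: 1619073607/999008718 ≈ 1.6207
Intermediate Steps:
1373/(-35538) - 46645/(-11849 - 16262) = 1373*(-1/35538) - 46645/(-28111) = -1373/35538 - 46645*(-1/28111) = -1373/35538 + 46645/28111 = 1619073607/999008718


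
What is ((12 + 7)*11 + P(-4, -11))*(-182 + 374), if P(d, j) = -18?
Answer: 36672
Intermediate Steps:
((12 + 7)*11 + P(-4, -11))*(-182 + 374) = ((12 + 7)*11 - 18)*(-182 + 374) = (19*11 - 18)*192 = (209 - 18)*192 = 191*192 = 36672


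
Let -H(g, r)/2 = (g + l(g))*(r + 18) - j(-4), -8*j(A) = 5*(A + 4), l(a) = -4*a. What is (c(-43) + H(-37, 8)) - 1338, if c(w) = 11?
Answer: -7099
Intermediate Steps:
j(A) = -5/2 - 5*A/8 (j(A) = -5*(A + 4)/8 = -5*(4 + A)/8 = -(20 + 5*A)/8 = -5/2 - 5*A/8)
H(g, r) = 6*g*(18 + r) (H(g, r) = -2*((g - 4*g)*(r + 18) - (-5/2 - 5/8*(-4))) = -2*((-3*g)*(18 + r) - (-5/2 + 5/2)) = -2*(-3*g*(18 + r) - 1*0) = -2*(-3*g*(18 + r) + 0) = -(-6)*g*(18 + r) = 6*g*(18 + r))
(c(-43) + H(-37, 8)) - 1338 = (11 + 6*(-37)*(18 + 8)) - 1338 = (11 + 6*(-37)*26) - 1338 = (11 - 5772) - 1338 = -5761 - 1338 = -7099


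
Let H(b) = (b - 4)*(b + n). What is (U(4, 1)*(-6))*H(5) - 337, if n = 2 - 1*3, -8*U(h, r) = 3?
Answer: -328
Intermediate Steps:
U(h, r) = -3/8 (U(h, r) = -⅛*3 = -3/8)
n = -1 (n = 2 - 3 = -1)
H(b) = (-1 + b)*(-4 + b) (H(b) = (b - 4)*(b - 1) = (-4 + b)*(-1 + b) = (-1 + b)*(-4 + b))
(U(4, 1)*(-6))*H(5) - 337 = (-3/8*(-6))*(4 + 5² - 5*5) - 337 = 9*(4 + 25 - 25)/4 - 337 = (9/4)*4 - 337 = 9 - 337 = -328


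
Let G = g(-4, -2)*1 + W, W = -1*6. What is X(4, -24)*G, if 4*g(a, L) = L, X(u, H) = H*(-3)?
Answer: -468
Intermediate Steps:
W = -6
X(u, H) = -3*H
g(a, L) = L/4
G = -13/2 (G = ((¼)*(-2))*1 - 6 = -½*1 - 6 = -½ - 6 = -13/2 ≈ -6.5000)
X(4, -24)*G = -3*(-24)*(-13/2) = 72*(-13/2) = -468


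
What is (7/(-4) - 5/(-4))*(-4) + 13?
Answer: 15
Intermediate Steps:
(7/(-4) - 5/(-4))*(-4) + 13 = (7*(-¼) - 5*(-¼))*(-4) + 13 = (-7/4 + 5/4)*(-4) + 13 = -½*(-4) + 13 = 2 + 13 = 15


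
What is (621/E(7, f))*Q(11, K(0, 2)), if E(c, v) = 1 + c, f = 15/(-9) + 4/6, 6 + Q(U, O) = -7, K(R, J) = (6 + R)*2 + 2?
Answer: -8073/8 ≈ -1009.1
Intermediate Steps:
K(R, J) = 14 + 2*R (K(R, J) = (12 + 2*R) + 2 = 14 + 2*R)
Q(U, O) = -13 (Q(U, O) = -6 - 7 = -13)
f = -1 (f = 15*(-⅑) + 4*(⅙) = -5/3 + ⅔ = -1)
(621/E(7, f))*Q(11, K(0, 2)) = (621/(1 + 7))*(-13) = (621/8)*(-13) = -8073/8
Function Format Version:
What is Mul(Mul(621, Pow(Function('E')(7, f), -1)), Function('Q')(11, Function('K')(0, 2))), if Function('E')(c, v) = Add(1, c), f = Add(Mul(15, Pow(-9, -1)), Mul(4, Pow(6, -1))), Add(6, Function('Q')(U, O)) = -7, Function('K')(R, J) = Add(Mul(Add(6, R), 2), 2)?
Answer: Rational(-8073, 8) ≈ -1009.1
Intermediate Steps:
Function('K')(R, J) = Add(14, Mul(2, R)) (Function('K')(R, J) = Add(Add(12, Mul(2, R)), 2) = Add(14, Mul(2, R)))
Function('Q')(U, O) = -13 (Function('Q')(U, O) = Add(-6, -7) = -13)
f = -1 (f = Add(Mul(15, Rational(-1, 9)), Mul(4, Rational(1, 6))) = Add(Rational(-5, 3), Rational(2, 3)) = -1)
Mul(Mul(621, Pow(Function('E')(7, f), -1)), Function('Q')(11, Function('K')(0, 2))) = Mul(Mul(621, Pow(Add(1, 7), -1)), -13) = Mul(Mul(621, Pow(8, -1)), -13) = Mul(Mul(621, Rational(1, 8)), -13) = Mul(Rational(621, 8), -13) = Rational(-8073, 8)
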